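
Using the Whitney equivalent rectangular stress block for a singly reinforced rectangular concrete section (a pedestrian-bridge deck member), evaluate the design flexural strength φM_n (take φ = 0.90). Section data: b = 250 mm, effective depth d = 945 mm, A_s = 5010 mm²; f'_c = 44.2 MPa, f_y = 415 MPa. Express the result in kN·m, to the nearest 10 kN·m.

φM_n ≈ 1560 kN·m

T = A_s f_y = 5010 × 415 = 2079150 N = 2079.15 kN.
From C = T: a = T/(0.85 f'_c b) = 2079150/(0.85 × 44.2 × 250) = 221.36 mm.
M_n = T(d − a/2) = 2079.15 kN × (945 − 110.68) mm = 1734.68 kN·m.
φM_n = 0.90 × 1734.68 = 1561.21 kN·m.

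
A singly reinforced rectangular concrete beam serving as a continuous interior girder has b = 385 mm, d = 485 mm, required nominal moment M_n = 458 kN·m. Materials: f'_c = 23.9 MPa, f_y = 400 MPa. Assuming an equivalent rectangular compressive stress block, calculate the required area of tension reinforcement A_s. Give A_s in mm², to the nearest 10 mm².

A_s ≈ 2760 mm²

With M_n = 0.85 f'_c a b (d − a/2), solve the quadratic for a:
a = d − √(d² − 2M_n/(0.85 f'_c b)) = 485 − √(485² − 2 × 458×10⁶/(0.85 × 23.9 × 385)) = 141.33 mm.
A_s = 0.85 f'_c a b / f_y = 0.85 × 23.9 × 141.33 × 385 / 400 = 2763.5 mm².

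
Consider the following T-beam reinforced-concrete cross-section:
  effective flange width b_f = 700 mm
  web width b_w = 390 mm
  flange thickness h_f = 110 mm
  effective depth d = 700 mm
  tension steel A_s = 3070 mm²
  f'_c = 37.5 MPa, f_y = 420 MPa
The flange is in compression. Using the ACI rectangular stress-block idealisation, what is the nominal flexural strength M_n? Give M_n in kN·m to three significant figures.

M_n ≈ 865 kN·m

Tension: T = A_s f_y = 3070 × 420 = 1289400 N.
Try a within the flange: a = T/(0.85 f'_c b_f) = 1289400/(0.85 × 37.5 × 700) = 57.79 mm.
Since a = 57.79 ≤ h_f = 110 mm, the stress block lies entirely in the flange; analyse as a rectangular beam of width b_f.
M_n = T(d − a/2) = 1289400 × (700 − 28.895) = 865.32 × 10⁶ N·mm.
M_n = 865.32 kN·m.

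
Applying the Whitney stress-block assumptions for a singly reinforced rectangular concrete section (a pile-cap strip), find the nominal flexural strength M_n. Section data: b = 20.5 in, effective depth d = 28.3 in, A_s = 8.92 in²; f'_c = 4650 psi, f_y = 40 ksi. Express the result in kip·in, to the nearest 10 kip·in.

T = A_s f_y = 8.92 × 40 = 356.8 kips.
a = T/(0.85 f'_c b) = 356.8/(0.85 × 4.65 × 20.5) = 4.404 in.
M_n = T(d − a/2) = 356.8 × (28.3 − 2.202) = 9311.8 kip·in.

M_n ≈ 9310 kip·in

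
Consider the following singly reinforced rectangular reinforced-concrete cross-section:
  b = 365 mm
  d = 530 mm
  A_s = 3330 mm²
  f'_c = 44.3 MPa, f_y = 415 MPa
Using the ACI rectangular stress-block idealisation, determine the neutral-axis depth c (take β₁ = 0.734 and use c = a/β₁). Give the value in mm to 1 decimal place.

T = A_s f_y = 3330 × 415 = 1381950 N = 1381.95 kN.
Setting C = 0.85 f'_c a b equal to T: a = 1381950/(0.85 × 44.3 × 365) = 100.549 mm.
With β₁ = 0.734, c = a/β₁ = 100.549/0.734 = 137.0 mm.

c ≈ 137.0 mm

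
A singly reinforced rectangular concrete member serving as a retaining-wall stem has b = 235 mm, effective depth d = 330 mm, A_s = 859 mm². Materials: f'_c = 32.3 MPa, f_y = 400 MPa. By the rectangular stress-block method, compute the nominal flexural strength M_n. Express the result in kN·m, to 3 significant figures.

M_n ≈ 104 kN·m

T = A_s f_y = 859 × 400 = 343600 N = 343.6 kN.
From C = T: a = T/(0.85 f'_c b) = 343600/(0.85 × 32.3 × 235) = 53.26 mm.
M_n = T(d − a/2) = 343.6 kN × (330 − 26.63) mm = 104.24 kN·m.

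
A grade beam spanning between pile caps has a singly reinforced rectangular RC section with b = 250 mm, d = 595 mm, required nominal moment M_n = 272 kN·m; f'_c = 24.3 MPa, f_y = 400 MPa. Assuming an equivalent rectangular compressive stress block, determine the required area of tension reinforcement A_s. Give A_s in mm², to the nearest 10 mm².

A_s ≈ 1240 mm²

With M_n = 0.85 f'_c a b (d − a/2), solve the quadratic for a:
a = d − √(d² − 2M_n/(0.85 f'_c b)) = 595 − √(595² − 2 × 272×10⁶/(0.85 × 24.3 × 250)) = 96.33 mm.
A_s = 0.85 f'_c a b / f_y = 0.85 × 24.3 × 96.33 × 250 / 400 = 1243.6 mm².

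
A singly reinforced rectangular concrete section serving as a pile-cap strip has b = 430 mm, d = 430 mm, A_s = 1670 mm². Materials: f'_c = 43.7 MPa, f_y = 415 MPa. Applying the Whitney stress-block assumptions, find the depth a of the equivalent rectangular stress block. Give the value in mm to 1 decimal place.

T = A_s f_y = 1670 × 415 = 693050 N = 693.05 kN.
Setting C = 0.85 f'_c a b equal to T: a = 693050/(0.85 × 43.7 × 430) = 43.4 mm.

a ≈ 43.4 mm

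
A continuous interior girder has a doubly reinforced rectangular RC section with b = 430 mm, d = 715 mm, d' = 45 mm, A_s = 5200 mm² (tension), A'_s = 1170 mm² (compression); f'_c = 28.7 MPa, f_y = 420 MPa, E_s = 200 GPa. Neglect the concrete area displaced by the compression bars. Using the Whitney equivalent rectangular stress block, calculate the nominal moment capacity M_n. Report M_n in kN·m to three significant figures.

M_n ≈ 1400 kN·m

Assume both tension and compression steel yield.
Net tension couple steel: A_s − A'_s = 4030 mm².
a = (A_s − A'_s) f_y / (0.85 f'_c b) = 1692600/(0.85 × 28.7 × 430) = 161.36 mm.
c = a/β₁ = 161.36/0.845 = 190.96 mm; ε'_s = 0.003(c − d')/c = 0.0023 ≥ f_y/E_s = 0.0021, so compression steel does yield.
M_n = (A_s − A'_s) f_y (d − a/2) + A'_s f_y (d − d') = [1692600 × (715 − 80.68) + 491400 × (715 − 45)] × 10⁻⁶ = 1073.65 + 329.24 = 1402.89 kN·m.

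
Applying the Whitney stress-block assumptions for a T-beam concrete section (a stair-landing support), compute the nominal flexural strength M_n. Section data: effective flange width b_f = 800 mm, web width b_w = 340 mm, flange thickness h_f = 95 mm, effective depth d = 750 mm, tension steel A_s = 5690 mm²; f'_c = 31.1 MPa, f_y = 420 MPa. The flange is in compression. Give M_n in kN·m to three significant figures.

Tension: T = A_s f_y = 5690 × 420 = 2389800 N.
Try a within the flange: a = T/(0.85 f'_c b_f) = 2389800/(0.85 × 31.1 × 800) = 113.00 mm.
a = 113.00 > h_f = 95 mm: the block extends into the web. Split into flange-overhang and web parts.
C_f = 0.85 f'_c (b_f − b_w) h_f = 0.85 × 31.1 × (800 − 340) × 95 = 1155210 N.
Remaining web compression depth: a_w = (T − C_f)/(0.85 f'_c b_w) = (2389800 − 1155210)/(0.85 × 31.1 × 340) = 137.36 mm.
M_n = C_f(d − h_f/2) + (T − C_f)(d − a_w/2) = 1155210 × (750 − 47.5) + 1234590 × (750 − 68.68) = 811.54 + 841.15 = 1652.69 × 10⁶ N·mm.
M_n = 1652.69 kN·m.

M_n ≈ 1650 kN·m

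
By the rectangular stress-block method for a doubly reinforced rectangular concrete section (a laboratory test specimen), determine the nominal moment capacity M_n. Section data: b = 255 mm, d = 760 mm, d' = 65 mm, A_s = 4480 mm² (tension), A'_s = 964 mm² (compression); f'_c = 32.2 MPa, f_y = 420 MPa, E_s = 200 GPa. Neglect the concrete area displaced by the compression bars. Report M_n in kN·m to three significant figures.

Assume both tension and compression steel yield.
Net tension couple steel: A_s − A'_s = 3516 mm².
a = (A_s − A'_s) f_y / (0.85 f'_c b) = 1476720/(0.85 × 32.2 × 255) = 211.58 mm.
c = a/β₁ = 211.58/0.82 = 258.02 mm; ε'_s = 0.003(c − d')/c = 0.0022 ≥ f_y/E_s = 0.0021, so compression steel does yield.
M_n = (A_s − A'_s) f_y (d − a/2) + A'_s f_y (d − d') = [1476720 × (760 − 105.79) + 404880 × (760 − 65)] × 10⁻⁶ = 966.08 + 281.39 = 1247.47 kN·m.

M_n ≈ 1250 kN·m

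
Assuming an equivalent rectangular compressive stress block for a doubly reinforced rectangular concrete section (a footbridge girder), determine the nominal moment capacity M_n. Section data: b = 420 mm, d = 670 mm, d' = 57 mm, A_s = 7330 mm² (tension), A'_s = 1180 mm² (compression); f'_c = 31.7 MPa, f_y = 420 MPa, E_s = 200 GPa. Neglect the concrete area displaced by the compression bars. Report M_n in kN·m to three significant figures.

Assume both tension and compression steel yield.
Net tension couple steel: A_s − A'_s = 6150 mm².
a = (A_s − A'_s) f_y / (0.85 f'_c b) = 2583000/(0.85 × 31.7 × 420) = 228.24 mm.
c = a/β₁ = 228.24/0.824 = 276.99 mm; ε'_s = 0.003(c − d')/c = 0.0024 ≥ f_y/E_s = 0.0021, so compression steel does yield.
M_n = (A_s − A'_s) f_y (d − a/2) + A'_s f_y (d − d') = [2583000 × (670 − 114.12) + 495600 × (670 − 57)] × 10⁻⁶ = 1435.84 + 303.80 = 1739.64 kN·m.

M_n ≈ 1740 kN·m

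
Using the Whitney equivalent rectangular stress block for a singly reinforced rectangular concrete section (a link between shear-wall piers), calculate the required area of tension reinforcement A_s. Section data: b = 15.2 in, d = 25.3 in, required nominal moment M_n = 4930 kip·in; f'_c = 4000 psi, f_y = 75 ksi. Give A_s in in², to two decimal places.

From M_n = 0.85 f'_c a b (d − a/2):
a = d − √(d² − 2M_n/(0.85 f'_c b)) = 25.3 − √(25.3² − 2 × 4930/(0.85 × 4 × 15.2)) = 4.103 in.
A_s = 0.85 f'_c a b / f_y = 0.85 × 4 × 4.103 × 15.2 / 75 = 2.827 in².

A_s ≈ 2.83 in²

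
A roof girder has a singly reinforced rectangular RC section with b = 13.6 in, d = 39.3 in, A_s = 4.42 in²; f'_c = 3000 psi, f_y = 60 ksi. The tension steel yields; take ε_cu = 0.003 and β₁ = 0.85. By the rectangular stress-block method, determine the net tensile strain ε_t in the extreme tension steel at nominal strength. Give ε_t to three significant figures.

ε_t ≈ 0.0101

a = A_s f_y/(0.85 f'_c b) = 7.647 in.
β₁ = 0.85, so c = a/β₁ = 7.647/0.85 = 8.996 in.
From the linear strain diagram with ε_cu = 0.003: ε_t = 0.003 (d − c)/c = 0.003 × (39.3 − 8.996)/8.996 = 0.0101.
Since ε_t ≥ 0.005, the section is tension-controlled.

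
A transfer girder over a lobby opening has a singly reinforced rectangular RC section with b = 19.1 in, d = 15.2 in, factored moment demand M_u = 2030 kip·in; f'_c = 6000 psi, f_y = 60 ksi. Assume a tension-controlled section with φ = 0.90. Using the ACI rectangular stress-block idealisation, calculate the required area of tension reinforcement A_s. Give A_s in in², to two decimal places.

A_s ≈ 2.61 in²

M_n = M_u/φ = 2030/0.90 = 2255.56 kip·in.
From M_n = 0.85 f'_c a b (d − a/2):
a = d − √(d² − 2M_n/(0.85 f'_c b)) = 15.2 − √(15.2² − 2 × 2255.56/(0.85 × 6 × 19.1)) = 1.608 in.
A_s = 0.85 f'_c a b / f_y = 0.85 × 6 × 1.608 × 19.1 / 60 = 2.611 in².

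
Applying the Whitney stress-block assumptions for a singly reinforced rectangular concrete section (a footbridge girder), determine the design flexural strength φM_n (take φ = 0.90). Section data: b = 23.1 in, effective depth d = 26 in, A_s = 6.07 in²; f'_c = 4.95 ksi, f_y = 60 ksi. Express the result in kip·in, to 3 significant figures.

φM_n ≈ 7910 kip·in

T = A_s f_y = 6.07 × 60 = 364.2 kips.
a = T/(0.85 f'_c b) = 364.2/(0.85 × 4.95 × 23.1) = 3.747 in.
M_n = T(d − a/2) = 364.2 × (26 − 1.8735) = 8786.9 kip·in.
φM_n = 0.90 × 8786.9 = 7908.2 kip·in.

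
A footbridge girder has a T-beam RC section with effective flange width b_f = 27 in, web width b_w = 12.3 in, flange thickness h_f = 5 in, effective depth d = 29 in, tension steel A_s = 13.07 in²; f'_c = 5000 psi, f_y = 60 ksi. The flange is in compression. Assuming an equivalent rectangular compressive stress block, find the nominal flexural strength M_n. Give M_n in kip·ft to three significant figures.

Tension: T = A_s f_y = 13.07 × 60 = 784.2 kips.
Try a within the flange: a = T/(0.85 f'_c b_f) = 784.2/(0.85 × 5 × 27) = 6.834 in.
a = 6.834 > h_f = 5 in: the block extends into the web. Split into flange-overhang and web parts.
C_f = 0.85 f'_c (b_f − b_w) h_f = 0.85 × 5 × (27 − 12.3) × 5 = 312.4 kips.
Remaining web compression depth: a_w = (T − C_f)/(0.85 f'_c b_w) = (784.2 − 312.4)/(0.85 × 5 × 12.3) = 9.025 in.
M_n = C_f(d − h_f/2) + (T − C_f)(d − a_w/2) = 312.4 × (29 − 2.5) + 471.8 × (29 − 4.5125) = 8278.6 + 11553.2 = 19831.8 kip·in.
M_n = 19831.8/12 = 1652.65 kip·ft.

M_n ≈ 1650 kip·ft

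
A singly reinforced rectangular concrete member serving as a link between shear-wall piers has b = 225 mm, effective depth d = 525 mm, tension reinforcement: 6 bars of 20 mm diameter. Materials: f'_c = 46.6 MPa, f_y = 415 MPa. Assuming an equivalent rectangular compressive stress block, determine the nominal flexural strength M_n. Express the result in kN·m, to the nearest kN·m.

M_n ≈ 376 kN·m

A_s = 6 × 314 = 1884 mm².
T = A_s f_y = 1884 × 415 = 781860 N = 781.86 kN.
From C = T: a = T/(0.85 f'_c b) = 781860/(0.85 × 46.6 × 225) = 87.73 mm.
M_n = T(d − a/2) = 781.86 kN × (525 − 43.865) mm = 376.18 kN·m.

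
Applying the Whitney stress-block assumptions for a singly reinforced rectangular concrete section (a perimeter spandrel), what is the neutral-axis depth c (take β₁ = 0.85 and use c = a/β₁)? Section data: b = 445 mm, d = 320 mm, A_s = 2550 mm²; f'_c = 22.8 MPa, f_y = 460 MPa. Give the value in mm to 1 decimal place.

c ≈ 160.0 mm

T = A_s f_y = 2550 × 460 = 1173000 N = 1173 kN.
Setting C = 0.85 f'_c a b equal to T: a = 1173000/(0.85 × 22.8 × 445) = 136.014 mm.
With β₁ = 0.85, c = a/β₁ = 136.014/0.85 = 160.0 mm.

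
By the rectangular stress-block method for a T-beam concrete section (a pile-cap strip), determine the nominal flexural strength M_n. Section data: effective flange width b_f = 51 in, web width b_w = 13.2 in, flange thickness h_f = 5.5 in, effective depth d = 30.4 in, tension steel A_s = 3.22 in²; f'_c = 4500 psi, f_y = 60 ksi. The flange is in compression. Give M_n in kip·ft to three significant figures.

Tension: T = A_s f_y = 3.22 × 60 = 193.2 kips.
Try a within the flange: a = T/(0.85 f'_c b_f) = 193.2/(0.85 × 4.5 × 51) = 0.990 in.
Since a = 0.990 ≤ h_f = 5.5 in, the stress block lies entirely in the flange; analyse as a rectangular beam of width b_f.
M_n = T(d − a/2) = 193.2 × (30.4 − 0.495) = 5777.6 kip·in.
M_n = 5777.6/12 = 481.47 kip·ft.

M_n ≈ 481 kip·ft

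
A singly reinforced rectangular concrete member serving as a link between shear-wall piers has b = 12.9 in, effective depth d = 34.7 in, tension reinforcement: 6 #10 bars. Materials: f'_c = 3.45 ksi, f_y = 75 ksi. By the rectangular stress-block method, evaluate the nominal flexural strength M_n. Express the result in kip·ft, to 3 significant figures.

M_n ≈ 1290 kip·ft

A_s = 6 × 1.27 = 7.62 in².
T = A_s f_y = 7.62 × 75 = 571.5 kips.
a = T/(0.85 f'_c b) = 571.5/(0.85 × 3.45 × 12.9) = 15.107 in.
M_n = T(d − a/2) = 571.5 × (34.7 − 7.5535) = 15514.2 kip·in = 15514.2/12 = 1292.85 kip·ft.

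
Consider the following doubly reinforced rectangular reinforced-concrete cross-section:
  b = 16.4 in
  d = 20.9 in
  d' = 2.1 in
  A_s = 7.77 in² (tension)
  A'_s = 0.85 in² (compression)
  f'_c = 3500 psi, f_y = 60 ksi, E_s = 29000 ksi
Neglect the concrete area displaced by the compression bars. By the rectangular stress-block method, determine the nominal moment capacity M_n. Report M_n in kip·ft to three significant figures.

M_n ≈ 656 kip·ft

Assume both steels yield.
a = (A_s − A'_s) f_y/(0.85 f'_c b) = (7.77 − 0.85) × 60/(0.85 × 3.5 × 16.4) = 8.510 in.
c = a/β₁ = 8.510/0.85 = 10.012 in; ε'_s = 0.003(c − d')/c = 0.0024 ≥ ε_y = 0.0021, so the compression steel yields.
M_n = (A_s − A'_s) f_y (d − a/2) + A'_s f_y (d − d') = 415.2 × (20.9 − 4.255) + 51 × (20.9 − 2.1) = 6911.0 + 958.8 = 7869.8 kip·in = 7869.8/12 = 655.82 kip·ft.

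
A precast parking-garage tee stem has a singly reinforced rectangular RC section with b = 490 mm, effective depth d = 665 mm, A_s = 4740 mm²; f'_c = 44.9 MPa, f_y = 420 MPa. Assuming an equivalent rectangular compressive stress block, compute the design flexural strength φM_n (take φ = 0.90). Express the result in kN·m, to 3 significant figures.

φM_n ≈ 1100 kN·m

T = A_s f_y = 4740 × 420 = 1990800 N = 1990.8 kN.
From C = T: a = T/(0.85 f'_c b) = 1990800/(0.85 × 44.9 × 490) = 106.46 mm.
M_n = T(d − a/2) = 1990.8 kN × (665 − 53.23) mm = 1217.91 kN·m.
φM_n = 0.90 × 1217.91 = 1096.12 kN·m.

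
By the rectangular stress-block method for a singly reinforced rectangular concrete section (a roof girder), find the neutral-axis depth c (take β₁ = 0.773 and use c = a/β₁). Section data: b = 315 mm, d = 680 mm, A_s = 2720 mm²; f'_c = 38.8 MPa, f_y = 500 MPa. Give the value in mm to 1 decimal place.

T = A_s f_y = 2720 × 500 = 1360000 N = 1360 kN.
Setting C = 0.85 f'_c a b equal to T: a = 1360000/(0.85 × 38.8 × 315) = 130.911 mm.
With β₁ = 0.773, c = a/β₁ = 130.911/0.773 = 169.4 mm.

c ≈ 169.4 mm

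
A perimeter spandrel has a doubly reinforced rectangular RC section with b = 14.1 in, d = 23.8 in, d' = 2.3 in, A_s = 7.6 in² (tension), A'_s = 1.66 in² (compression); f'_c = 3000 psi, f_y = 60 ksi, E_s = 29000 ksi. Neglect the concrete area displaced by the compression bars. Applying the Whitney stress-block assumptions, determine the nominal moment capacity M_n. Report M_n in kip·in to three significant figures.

M_n ≈ 8860 kip·in

Assume both steels yield.
a = (A_s − A'_s) f_y/(0.85 f'_c b) = (7.6 − 1.66) × 60/(0.85 × 3 × 14.1) = 9.912 in.
c = a/β₁ = 9.912/0.85 = 11.661 in; ε'_s = 0.003(c − d')/c = 0.0024 ≥ ε_y = 0.0021, so the compression steel yields.
M_n = (A_s − A'_s) f_y (d − a/2) + A'_s f_y (d − d') = 356.4 × (23.8 − 4.956) + 99.6 × (23.8 − 2.3) = 6716.0 + 2141.4 = 8857.4 kip·in.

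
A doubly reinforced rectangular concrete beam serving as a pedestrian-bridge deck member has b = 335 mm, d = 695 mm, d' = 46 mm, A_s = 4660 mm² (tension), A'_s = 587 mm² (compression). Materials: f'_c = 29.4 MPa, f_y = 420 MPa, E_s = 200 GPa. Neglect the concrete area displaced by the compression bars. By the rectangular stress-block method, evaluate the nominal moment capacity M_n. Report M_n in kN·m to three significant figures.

Assume both tension and compression steel yield.
Net tension couple steel: A_s − A'_s = 4073 mm².
a = (A_s − A'_s) f_y / (0.85 f'_c b) = 1710660/(0.85 × 29.4 × 335) = 204.34 mm.
c = a/β₁ = 204.34/0.84 = 243.26 mm; ε'_s = 0.003(c − d')/c = 0.0024 ≥ f_y/E_s = 0.0021, so compression steel does yield.
M_n = (A_s − A'_s) f_y (d − a/2) + A'_s f_y (d − d') = [1710660 × (695 − 102.17) + 246540 × (695 − 46)] × 10⁻⁶ = 1014.13 + 160.00 = 1174.13 kN·m.

M_n ≈ 1170 kN·m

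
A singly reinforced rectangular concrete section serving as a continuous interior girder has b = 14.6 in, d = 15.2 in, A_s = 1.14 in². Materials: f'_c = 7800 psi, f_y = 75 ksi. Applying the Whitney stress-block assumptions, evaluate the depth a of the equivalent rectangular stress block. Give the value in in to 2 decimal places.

T = A_s f_y = 1.14 × 75 = 85.5 kips.
a = T/(0.85 f'_c b) = 85.5/(0.85 × 7.8 × 14.6) = 0.88 in.

a ≈ 0.88 in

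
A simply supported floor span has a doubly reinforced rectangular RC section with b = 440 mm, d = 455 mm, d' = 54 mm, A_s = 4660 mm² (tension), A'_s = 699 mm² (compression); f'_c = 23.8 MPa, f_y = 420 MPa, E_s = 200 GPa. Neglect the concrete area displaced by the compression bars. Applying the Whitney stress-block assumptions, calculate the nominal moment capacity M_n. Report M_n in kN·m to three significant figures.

M_n ≈ 719 kN·m

Assume both tension and compression steel yield.
Net tension couple steel: A_s − A'_s = 3961 mm².
a = (A_s − A'_s) f_y / (0.85 f'_c b) = 1663620/(0.85 × 23.8 × 440) = 186.90 mm.
c = a/β₁ = 186.90/0.85 = 219.88 mm; ε'_s = 0.003(c − d')/c = 0.0023 ≥ f_y/E_s = 0.0021, so compression steel does yield.
M_n = (A_s − A'_s) f_y (d − a/2) + A'_s f_y (d − d') = [1663620 × (455 − 93.45) + 293580 × (455 − 54)] × 10⁻⁶ = 601.48 + 117.73 = 719.21 kN·m.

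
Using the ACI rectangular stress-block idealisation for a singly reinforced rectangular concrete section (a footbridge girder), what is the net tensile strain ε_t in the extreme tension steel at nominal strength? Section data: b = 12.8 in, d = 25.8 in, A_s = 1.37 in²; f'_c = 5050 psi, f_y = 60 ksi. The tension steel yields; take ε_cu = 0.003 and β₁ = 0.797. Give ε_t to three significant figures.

a = A_s f_y/(0.85 f'_c b) = 1.496 in.
β₁ = 0.797, so c = a/β₁ = 1.496/0.797 = 1.877 in.
From the linear strain diagram with ε_cu = 0.003: ε_t = 0.003 (d − c)/c = 0.003 × (25.8 − 1.877)/1.877 = 0.0382.
Since ε_t ≥ 0.005, the section is tension-controlled.

ε_t ≈ 0.0382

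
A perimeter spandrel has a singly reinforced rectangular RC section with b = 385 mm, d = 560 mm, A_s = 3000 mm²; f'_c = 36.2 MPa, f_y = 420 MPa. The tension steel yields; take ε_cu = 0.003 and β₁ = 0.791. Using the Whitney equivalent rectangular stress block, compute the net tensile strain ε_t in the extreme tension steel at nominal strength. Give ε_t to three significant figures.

ε_t ≈ 0.00949

a = A_s f_y/(0.85 f'_c b) = 106.36 mm.
β₁ = 0.791, so c = a/β₁ = 106.36/0.791 = 134.46 mm.
From the linear strain diagram with ε_cu = 0.003: ε_t = 0.003 (d − c)/c = 0.003 × (560 − 134.46)/134.46 = 0.00949.
Since ε_t ≥ 0.005, the section is tension-controlled.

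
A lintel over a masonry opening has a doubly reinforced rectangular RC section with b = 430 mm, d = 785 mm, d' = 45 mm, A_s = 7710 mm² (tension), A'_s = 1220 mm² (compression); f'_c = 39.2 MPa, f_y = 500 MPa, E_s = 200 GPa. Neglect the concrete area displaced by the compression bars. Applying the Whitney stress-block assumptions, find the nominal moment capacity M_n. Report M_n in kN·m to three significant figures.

Assume both tension and compression steel yield.
Net tension couple steel: A_s − A'_s = 6490 mm².
a = (A_s − A'_s) f_y / (0.85 f'_c b) = 3245000/(0.85 × 39.2 × 430) = 226.49 mm.
c = a/β₁ = 226.49/0.77 = 294.14 mm; ε'_s = 0.003(c − d')/c = 0.0025 ≥ f_y/E_s = 0.0025, so compression steel does yield.
M_n = (A_s − A'_s) f_y (d − a/2) + A'_s f_y (d − d') = [3245000 × (785 − 113.245) + 610000 × (785 − 45)] × 10⁻⁶ = 2179.84 + 451.40 = 2631.24 kN·m.

M_n ≈ 2630 kN·m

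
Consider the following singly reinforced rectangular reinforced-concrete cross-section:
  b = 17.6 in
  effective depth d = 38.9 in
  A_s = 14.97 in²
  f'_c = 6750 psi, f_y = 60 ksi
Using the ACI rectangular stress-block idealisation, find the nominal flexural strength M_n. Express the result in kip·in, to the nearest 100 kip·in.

M_n ≈ 30900 kip·in

T = A_s f_y = 14.97 × 60 = 898.2 kips.
a = T/(0.85 f'_c b) = 898.2/(0.85 × 6.75 × 17.6) = 8.895 in.
M_n = T(d − a/2) = 898.2 × (38.9 − 4.4475) = 30945.2 kip·in.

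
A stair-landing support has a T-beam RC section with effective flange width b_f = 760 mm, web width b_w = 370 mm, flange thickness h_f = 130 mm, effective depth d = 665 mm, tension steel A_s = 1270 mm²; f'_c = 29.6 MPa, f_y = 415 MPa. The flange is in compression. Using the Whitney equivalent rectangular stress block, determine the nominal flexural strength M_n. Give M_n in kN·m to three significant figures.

M_n ≈ 343 kN·m

Tension: T = A_s f_y = 1270 × 415 = 527050 N.
Try a within the flange: a = T/(0.85 f'_c b_f) = 527050/(0.85 × 29.6 × 760) = 27.56 mm.
Since a = 27.56 ≤ h_f = 130 mm, the stress block lies entirely in the flange; analyse as a rectangular beam of width b_f.
M_n = T(d − a/2) = 527050 × (665 − 13.78) = 343.23 × 10⁶ N·mm.
M_n = 343.23 kN·m.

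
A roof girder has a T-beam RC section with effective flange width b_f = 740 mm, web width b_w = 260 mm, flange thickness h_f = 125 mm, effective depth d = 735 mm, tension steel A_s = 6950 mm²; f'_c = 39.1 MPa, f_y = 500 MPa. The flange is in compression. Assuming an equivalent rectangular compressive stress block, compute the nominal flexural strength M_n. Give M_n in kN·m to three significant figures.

Tension: T = A_s f_y = 6950 × 500 = 3475000 N.
Try a within the flange: a = T/(0.85 f'_c b_f) = 3475000/(0.85 × 39.1 × 740) = 141.30 mm.
a = 141.30 > h_f = 125 mm: the block extends into the web. Split into flange-overhang and web parts.
C_f = 0.85 f'_c (b_f − b_w) h_f = 0.85 × 39.1 × (740 − 260) × 125 = 1994100 N.
Remaining web compression depth: a_w = (T − C_f)/(0.85 f'_c b_w) = (3475000 − 1994100)/(0.85 × 39.1 × 260) = 171.38 mm.
M_n = C_f(d − h_f/2) + (T − C_f)(d − a_w/2) = 1994100 × (735 − 62.5) + 1480900 × (735 − 85.69) = 1341.03 + 961.56 = 2302.59 × 10⁶ N·mm.
M_n = 2302.59 kN·m.

M_n ≈ 2300 kN·m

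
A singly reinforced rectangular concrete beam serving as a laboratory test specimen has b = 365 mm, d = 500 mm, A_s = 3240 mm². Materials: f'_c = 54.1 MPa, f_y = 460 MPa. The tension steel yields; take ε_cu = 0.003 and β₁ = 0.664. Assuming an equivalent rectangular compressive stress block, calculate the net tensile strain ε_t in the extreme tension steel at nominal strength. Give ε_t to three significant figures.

ε_t ≈ 0.00822

a = A_s f_y/(0.85 f'_c b) = 88.80 mm.
β₁ = 0.664, so c = a/β₁ = 88.80/0.664 = 133.73 mm.
From the linear strain diagram with ε_cu = 0.003: ε_t = 0.003 (d − c)/c = 0.003 × (500 − 133.73)/133.73 = 0.00822.
Since ε_t ≥ 0.005, the section is tension-controlled.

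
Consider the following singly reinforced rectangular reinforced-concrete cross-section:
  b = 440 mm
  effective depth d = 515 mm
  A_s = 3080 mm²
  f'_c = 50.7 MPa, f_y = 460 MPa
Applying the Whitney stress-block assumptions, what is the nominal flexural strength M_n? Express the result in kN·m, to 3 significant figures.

M_n ≈ 677 kN·m

T = A_s f_y = 3080 × 460 = 1416800 N = 1416.8 kN.
From C = T: a = T/(0.85 f'_c b) = 1416800/(0.85 × 50.7 × 440) = 74.72 mm.
M_n = T(d − a/2) = 1416.8 kN × (515 − 37.36) mm = 676.72 kN·m.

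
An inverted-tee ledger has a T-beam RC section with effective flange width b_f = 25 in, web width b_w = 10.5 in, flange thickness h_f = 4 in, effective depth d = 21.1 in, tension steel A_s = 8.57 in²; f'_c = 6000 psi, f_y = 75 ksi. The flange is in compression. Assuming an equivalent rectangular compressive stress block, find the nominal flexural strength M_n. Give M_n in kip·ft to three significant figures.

Tension: T = A_s f_y = 8.57 × 75 = 642.75 kips.
Try a within the flange: a = T/(0.85 f'_c b_f) = 642.75/(0.85 × 6 × 25) = 5.041 in.
a = 5.041 > h_f = 4 in: the block extends into the web. Split into flange-overhang and web parts.
C_f = 0.85 f'_c (b_f − b_w) h_f = 0.85 × 6 × (25 − 10.5) × 4 = 295.8 kips.
Remaining web compression depth: a_w = (T − C_f)/(0.85 f'_c b_w) = (642.75 − 295.8)/(0.85 × 6 × 10.5) = 6.479 in.
M_n = C_f(d − h_f/2) + (T − C_f)(d − a_w/2) = 295.8 × (21.1 − 2) + 346.95 × (21.1 − 3.2395) = 5649.8 + 6196.7 = 11846.5 kip·in.
M_n = 11846.5/12 = 987.21 kip·ft.

M_n ≈ 987 kip·ft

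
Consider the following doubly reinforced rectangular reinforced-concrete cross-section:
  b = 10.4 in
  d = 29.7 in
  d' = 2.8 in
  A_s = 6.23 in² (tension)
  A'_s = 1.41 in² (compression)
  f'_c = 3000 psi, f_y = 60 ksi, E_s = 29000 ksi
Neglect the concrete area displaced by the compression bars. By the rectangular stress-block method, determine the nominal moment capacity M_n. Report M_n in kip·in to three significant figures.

Assume both steels yield.
a = (A_s − A'_s) f_y/(0.85 f'_c b) = (6.23 − 1.41) × 60/(0.85 × 3 × 10.4) = 10.905 in.
c = a/β₁ = 10.905/0.85 = 12.829 in; ε'_s = 0.003(c − d')/c = 0.0023 ≥ ε_y = 0.0021, so the compression steel yields.
M_n = (A_s − A'_s) f_y (d − a/2) + A'_s f_y (d − d') = 289.2 × (29.7 − 5.4525) + 84.6 × (29.7 − 2.8) = 7012.4 + 2275.7 = 9288.1 kip·in.

M_n ≈ 9290 kip·in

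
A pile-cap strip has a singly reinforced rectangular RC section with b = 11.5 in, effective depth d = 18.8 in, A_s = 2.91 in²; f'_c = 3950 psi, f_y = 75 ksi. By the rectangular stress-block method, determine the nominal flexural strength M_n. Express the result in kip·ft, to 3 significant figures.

T = A_s f_y = 2.91 × 75 = 218.25 kips.
a = T/(0.85 f'_c b) = 218.25/(0.85 × 3.95 × 11.5) = 5.652 in.
M_n = T(d − a/2) = 218.25 × (18.8 − 2.826) = 3486.3 kip·in = 3486.3/12 = 290.53 kip·ft.

M_n ≈ 291 kip·ft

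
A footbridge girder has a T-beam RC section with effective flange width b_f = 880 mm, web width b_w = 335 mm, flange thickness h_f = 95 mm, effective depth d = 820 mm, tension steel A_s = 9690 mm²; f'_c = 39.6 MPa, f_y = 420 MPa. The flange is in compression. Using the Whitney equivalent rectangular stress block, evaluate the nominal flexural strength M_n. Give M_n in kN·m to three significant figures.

M_n ≈ 3010 kN·m

Tension: T = A_s f_y = 9690 × 420 = 4069800 N.
Try a within the flange: a = T/(0.85 f'_c b_f) = 4069800/(0.85 × 39.6 × 880) = 137.40 mm.
a = 137.40 > h_f = 95 mm: the block extends into the web. Split into flange-overhang and web parts.
C_f = 0.85 f'_c (b_f − b_w) h_f = 0.85 × 39.6 × (880 − 335) × 95 = 1742747 N.
Remaining web compression depth: a_w = (T − C_f)/(0.85 f'_c b_w) = (4069800 − 1742747)/(0.85 × 39.6 × 335) = 206.37 mm.
M_n = C_f(d − h_f/2) + (T − C_f)(d − a_w/2) = 1742747 × (820 − 47.5) + 2327053 × (820 − 103.185) = 1346.27 + 1668.07 = 3014.34 × 10⁶ N·mm.
M_n = 3014.34 kN·m.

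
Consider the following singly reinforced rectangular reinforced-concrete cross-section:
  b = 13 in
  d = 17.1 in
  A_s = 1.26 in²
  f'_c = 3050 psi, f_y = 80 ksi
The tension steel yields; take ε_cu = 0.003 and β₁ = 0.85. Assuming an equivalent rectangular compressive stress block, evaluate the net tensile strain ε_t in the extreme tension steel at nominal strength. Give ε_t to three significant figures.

ε_t ≈ 0.0116

a = A_s f_y/(0.85 f'_c b) = 2.991 in.
β₁ = 0.85, so c = a/β₁ = 2.991/0.85 = 3.519 in.
From the linear strain diagram with ε_cu = 0.003: ε_t = 0.003 (d − c)/c = 0.003 × (17.1 − 3.519)/3.519 = 0.0116.
Since ε_t ≥ 0.005, the section is tension-controlled.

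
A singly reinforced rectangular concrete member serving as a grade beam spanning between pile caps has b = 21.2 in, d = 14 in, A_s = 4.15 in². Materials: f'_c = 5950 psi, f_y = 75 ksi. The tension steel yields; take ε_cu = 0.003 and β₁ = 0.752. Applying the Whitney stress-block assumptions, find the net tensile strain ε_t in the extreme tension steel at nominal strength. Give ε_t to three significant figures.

a = A_s f_y/(0.85 f'_c b) = 2.903 in.
β₁ = 0.752, so c = a/β₁ = 2.903/0.752 = 3.860 in.
From the linear strain diagram with ε_cu = 0.003: ε_t = 0.003 (d − c)/c = 0.003 × (14 − 3.860)/3.860 = 0.00788.
Since ε_t ≥ 0.005, the section is tension-controlled.

ε_t ≈ 0.00788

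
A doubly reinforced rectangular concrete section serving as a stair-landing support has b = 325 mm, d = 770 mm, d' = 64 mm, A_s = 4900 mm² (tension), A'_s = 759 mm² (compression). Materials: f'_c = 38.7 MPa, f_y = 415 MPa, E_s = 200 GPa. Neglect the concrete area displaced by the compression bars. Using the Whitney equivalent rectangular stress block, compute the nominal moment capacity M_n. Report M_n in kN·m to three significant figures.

Assume both tension and compression steel yield.
Net tension couple steel: A_s − A'_s = 4141 mm².
a = (A_s − A'_s) f_y / (0.85 f'_c b) = 1718515/(0.85 × 38.7 × 325) = 160.75 mm.
c = a/β₁ = 160.75/0.774 = 207.69 mm; ε'_s = 0.003(c − d')/c = 0.0021 ≥ f_y/E_s = 0.0021, so compression steel does yield.
M_n = (A_s − A'_s) f_y (d − a/2) + A'_s f_y (d − d') = [1718515 × (770 − 80.375) + 314985 × (770 − 64)] × 10⁻⁶ = 1185.13 + 222.38 = 1407.51 kN·m.

M_n ≈ 1410 kN·m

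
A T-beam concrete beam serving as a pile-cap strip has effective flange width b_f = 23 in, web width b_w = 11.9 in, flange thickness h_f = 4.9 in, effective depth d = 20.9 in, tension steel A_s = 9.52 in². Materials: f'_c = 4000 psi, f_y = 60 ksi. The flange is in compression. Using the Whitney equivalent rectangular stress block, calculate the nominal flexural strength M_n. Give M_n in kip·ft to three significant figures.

Tension: T = A_s f_y = 9.52 × 60 = 571.2 kips.
Try a within the flange: a = T/(0.85 f'_c b_f) = 571.2/(0.85 × 4 × 23) = 7.304 in.
a = 7.304 > h_f = 4.9 in: the block extends into the web. Split into flange-overhang and web parts.
C_f = 0.85 f'_c (b_f − b_w) h_f = 0.85 × 4 × (23 − 11.9) × 4.9 = 184.9 kips.
Remaining web compression depth: a_w = (T − C_f)/(0.85 f'_c b_w) = (571.2 − 184.9)/(0.85 × 4 × 11.9) = 9.548 in.
M_n = C_f(d − h_f/2) + (T − C_f)(d − a_w/2) = 184.9 × (20.9 − 2.45) + 386.3 × (20.9 − 4.774) = 3411.4 + 6229.5 = 9640.9 kip·in.
M_n = 9640.9/12 = 803.41 kip·ft.

M_n ≈ 803 kip·ft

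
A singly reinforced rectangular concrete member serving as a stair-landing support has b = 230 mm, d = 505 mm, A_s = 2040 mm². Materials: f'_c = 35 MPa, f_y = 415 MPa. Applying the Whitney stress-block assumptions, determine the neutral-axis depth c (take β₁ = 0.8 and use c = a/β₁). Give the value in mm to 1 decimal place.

T = A_s f_y = 2040 × 415 = 846600 N = 846.6 kN.
Setting C = 0.85 f'_c a b equal to T: a = 846600/(0.85 × 35 × 230) = 123.727 mm.
With β₁ = 0.8, c = a/β₁ = 123.727/0.8 = 154.7 mm.

c ≈ 154.7 mm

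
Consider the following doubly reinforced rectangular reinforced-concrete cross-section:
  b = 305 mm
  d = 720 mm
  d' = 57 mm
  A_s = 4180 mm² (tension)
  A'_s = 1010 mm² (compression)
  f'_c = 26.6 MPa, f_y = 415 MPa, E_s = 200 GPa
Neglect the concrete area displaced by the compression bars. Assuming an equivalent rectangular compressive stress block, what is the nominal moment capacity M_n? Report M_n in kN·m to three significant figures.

Assume both tension and compression steel yield.
Net tension couple steel: A_s − A'_s = 3170 mm².
a = (A_s − A'_s) f_y / (0.85 f'_c b) = 1315550/(0.85 × 26.6 × 305) = 190.77 mm.
c = a/β₁ = 190.77/0.85 = 224.44 mm; ε'_s = 0.003(c − d')/c = 0.0022 ≥ f_y/E_s = 0.0021, so compression steel does yield.
M_n = (A_s − A'_s) f_y (d − a/2) + A'_s f_y (d − d') = [1315550 × (720 − 95.385) + 419150 × (720 − 57)] × 10⁻⁶ = 821.71 + 277.90 = 1099.61 kN·m.

M_n ≈ 1100 kN·m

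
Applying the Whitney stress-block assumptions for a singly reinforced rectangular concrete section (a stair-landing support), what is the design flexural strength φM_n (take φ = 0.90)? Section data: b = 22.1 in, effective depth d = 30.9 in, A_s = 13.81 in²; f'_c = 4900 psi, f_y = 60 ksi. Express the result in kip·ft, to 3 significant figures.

T = A_s f_y = 13.81 × 60 = 828.6 kips.
a = T/(0.85 f'_c b) = 828.6/(0.85 × 4.9 × 22.1) = 9.002 in.
M_n = T(d − a/2) = 828.6 × (30.9 − 4.501) = 21874.2 kip·in = 21874.2/12 = 1822.85 kip·ft.
φM_n = 0.90 × 1822.85 = 1640.57 kip·ft.

φM_n ≈ 1640 kip·ft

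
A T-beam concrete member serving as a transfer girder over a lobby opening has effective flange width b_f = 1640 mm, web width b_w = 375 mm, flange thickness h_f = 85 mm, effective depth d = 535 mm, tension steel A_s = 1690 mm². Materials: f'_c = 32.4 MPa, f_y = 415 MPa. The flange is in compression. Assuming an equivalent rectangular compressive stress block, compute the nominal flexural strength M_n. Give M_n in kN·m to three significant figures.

Tension: T = A_s f_y = 1690 × 415 = 701350 N.
Try a within the flange: a = T/(0.85 f'_c b_f) = 701350/(0.85 × 32.4 × 1640) = 15.53 mm.
Since a = 15.53 ≤ h_f = 85 mm, the stress block lies entirely in the flange; analyse as a rectangular beam of width b_f.
M_n = T(d − a/2) = 701350 × (535 − 7.765) = 369.78 × 10⁶ N·mm.
M_n = 369.78 kN·m.

M_n ≈ 370 kN·m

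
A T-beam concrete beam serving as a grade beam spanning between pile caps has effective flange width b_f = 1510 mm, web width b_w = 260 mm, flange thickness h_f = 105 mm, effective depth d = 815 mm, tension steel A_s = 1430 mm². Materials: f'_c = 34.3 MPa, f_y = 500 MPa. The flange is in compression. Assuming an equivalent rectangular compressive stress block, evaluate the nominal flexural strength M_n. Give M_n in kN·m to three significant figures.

Tension: T = A_s f_y = 1430 × 500 = 715000 N.
Try a within the flange: a = T/(0.85 f'_c b_f) = 715000/(0.85 × 34.3 × 1510) = 16.24 mm.
Since a = 16.24 ≤ h_f = 105 mm, the stress block lies entirely in the flange; analyse as a rectangular beam of width b_f.
M_n = T(d − a/2) = 715000 × (815 − 8.12) = 576.92 × 10⁶ N·mm.
M_n = 576.92 kN·m.

M_n ≈ 577 kN·m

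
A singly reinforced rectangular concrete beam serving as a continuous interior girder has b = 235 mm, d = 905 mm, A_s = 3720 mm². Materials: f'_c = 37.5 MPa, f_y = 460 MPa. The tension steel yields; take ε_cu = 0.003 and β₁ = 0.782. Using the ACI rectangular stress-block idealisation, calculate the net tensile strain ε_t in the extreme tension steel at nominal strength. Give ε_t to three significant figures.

ε_t ≈ 0.00629

a = A_s f_y/(0.85 f'_c b) = 228.45 mm.
β₁ = 0.782, so c = a/β₁ = 228.45/0.782 = 292.14 mm.
From the linear strain diagram with ε_cu = 0.003: ε_t = 0.003 (d − c)/c = 0.003 × (905 − 292.14)/292.14 = 0.00629.
Since ε_t ≥ 0.005, the section is tension-controlled.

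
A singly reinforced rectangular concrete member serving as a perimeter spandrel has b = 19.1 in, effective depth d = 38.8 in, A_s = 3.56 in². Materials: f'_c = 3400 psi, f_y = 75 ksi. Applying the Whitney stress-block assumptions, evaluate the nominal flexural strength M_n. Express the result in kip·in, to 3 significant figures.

M_n ≈ 9710 kip·in

T = A_s f_y = 3.56 × 75 = 267 kips.
a = T/(0.85 f'_c b) = 267/(0.85 × 3.4 × 19.1) = 4.837 in.
M_n = T(d − a/2) = 267 × (38.8 − 2.4185) = 9713.9 kip·in.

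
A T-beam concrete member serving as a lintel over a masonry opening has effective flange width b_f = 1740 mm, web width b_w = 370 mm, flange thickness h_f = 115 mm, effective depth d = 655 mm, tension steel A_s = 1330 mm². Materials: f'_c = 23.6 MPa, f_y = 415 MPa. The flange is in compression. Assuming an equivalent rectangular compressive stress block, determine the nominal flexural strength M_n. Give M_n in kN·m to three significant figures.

Tension: T = A_s f_y = 1330 × 415 = 551950 N.
Try a within the flange: a = T/(0.85 f'_c b_f) = 551950/(0.85 × 23.6 × 1740) = 15.81 mm.
Since a = 15.81 ≤ h_f = 115 mm, the stress block lies entirely in the flange; analyse as a rectangular beam of width b_f.
M_n = T(d − a/2) = 551950 × (655 − 7.905) = 357.16 × 10⁶ N·mm.
M_n = 357.16 kN·m.

M_n ≈ 357 kN·m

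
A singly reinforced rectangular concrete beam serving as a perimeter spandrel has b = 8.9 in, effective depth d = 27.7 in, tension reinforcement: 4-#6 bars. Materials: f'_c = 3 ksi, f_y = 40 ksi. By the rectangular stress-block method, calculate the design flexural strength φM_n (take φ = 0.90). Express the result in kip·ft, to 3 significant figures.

A_s = 4 × 0.44 = 1.76 in².
T = A_s f_y = 1.76 × 40 = 70.4 kips.
a = T/(0.85 f'_c b) = 70.4/(0.85 × 3 × 8.9) = 3.102 in.
M_n = T(d − a/2) = 70.4 × (27.7 − 1.551) = 1840.9 kip·in = 1840.9/12 = 153.41 kip·ft.
φM_n = 0.90 × 153.41 = 138.07 kip·ft.

φM_n ≈ 138 kip·ft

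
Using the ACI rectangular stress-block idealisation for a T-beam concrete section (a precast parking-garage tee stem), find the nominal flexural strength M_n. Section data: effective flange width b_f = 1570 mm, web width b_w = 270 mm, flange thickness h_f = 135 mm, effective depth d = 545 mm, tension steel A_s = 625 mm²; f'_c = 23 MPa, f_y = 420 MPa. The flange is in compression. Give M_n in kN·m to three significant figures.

Tension: T = A_s f_y = 625 × 420 = 262500 N.
Try a within the flange: a = T/(0.85 f'_c b_f) = 262500/(0.85 × 23 × 1570) = 8.55 mm.
Since a = 8.55 ≤ h_f = 135 mm, the stress block lies entirely in the flange; analyse as a rectangular beam of width b_f.
M_n = T(d − a/2) = 262500 × (545 − 4.275) = 141.94 × 10⁶ N·mm.
M_n = 141.94 kN·m.

M_n ≈ 142 kN·m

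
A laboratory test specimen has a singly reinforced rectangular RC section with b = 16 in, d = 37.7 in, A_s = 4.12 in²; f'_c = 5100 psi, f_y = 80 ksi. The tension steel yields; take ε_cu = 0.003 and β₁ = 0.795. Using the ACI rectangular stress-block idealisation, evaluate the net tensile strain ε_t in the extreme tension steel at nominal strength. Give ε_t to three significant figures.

ε_t ≈ 0.0159

a = A_s f_y/(0.85 f'_c b) = 4.752 in.
β₁ = 0.795, so c = a/β₁ = 4.752/0.795 = 5.977 in.
From the linear strain diagram with ε_cu = 0.003: ε_t = 0.003 (d − c)/c = 0.003 × (37.7 − 5.977)/5.977 = 0.0159.
Since ε_t ≥ 0.005, the section is tension-controlled.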